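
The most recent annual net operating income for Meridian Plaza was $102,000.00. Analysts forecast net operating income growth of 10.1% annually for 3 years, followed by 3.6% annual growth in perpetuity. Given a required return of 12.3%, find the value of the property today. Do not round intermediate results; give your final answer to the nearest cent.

D_1 = 112302.00000
D_2 = 123644.50200
D_3 = 136132.59670
Terminal value at year 3: TV = D_3×(1+g_2)/(r−g_2) = 141033.37018/0.087 = 1621073.22050
P_0 = D_1/(1+r)^1 + D_2/(1+r)^2 + D_3/(1+r)^3 + TV/(1+r)^3
    = 100001.78094 + 98042.70776 + 96122.01358 + 1144625.35709 = 1438791.85938

$1438791.86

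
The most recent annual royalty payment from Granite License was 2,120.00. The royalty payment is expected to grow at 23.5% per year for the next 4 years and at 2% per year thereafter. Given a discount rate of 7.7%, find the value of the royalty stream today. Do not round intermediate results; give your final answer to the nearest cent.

D_1 = 2618.20000
D_2 = 3233.47700
D_3 = 3993.34409
D_4 = 4931.77996
Terminal value at year 4: TV = D_4×(1+g_2)/(r−g_2) = 5030.41556/0.057 = 88252.90450
P_0 = D_1/(1+r)^1 + D_2/(1+r)^2 + D_3/(1+r)^3 + D_4/(1+r)^4 + TV/(1+r)^4
    = 2431.01207 + 2787.65080 + 3196.60978 + 3665.56460 + 65594.31396 = 77675.15121

77675.15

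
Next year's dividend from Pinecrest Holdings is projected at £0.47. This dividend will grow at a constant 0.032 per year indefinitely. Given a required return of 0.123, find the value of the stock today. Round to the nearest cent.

£5.16

Growing perpetuity: P = D₁ / (r − g) = £0.4700 / (0.123 − 0.032) = £5.16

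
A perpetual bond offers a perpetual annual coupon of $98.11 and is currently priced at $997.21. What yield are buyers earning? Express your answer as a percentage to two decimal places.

P = C/r ⇒ r = C/P = $98.11/$997.21 = 0.098384

9.84%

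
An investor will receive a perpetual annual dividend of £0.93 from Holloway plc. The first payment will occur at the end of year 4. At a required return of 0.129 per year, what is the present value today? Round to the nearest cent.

£5.01

Value at end of year 3: C / r = £0.93 / 0.129 = £7.2093
Discount to today: PV = £7.2093 / (1 + 0.129)^3 = £7.2093 / 1.439070 = £5.01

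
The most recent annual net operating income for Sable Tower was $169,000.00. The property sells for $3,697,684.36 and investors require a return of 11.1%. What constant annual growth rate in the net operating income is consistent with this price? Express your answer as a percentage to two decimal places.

P = D₀(1+g)/(r−g) ⇒ P(r−g) = D₀(1+g) ⇒ g(P+D₀) = P·r − D₀
g = (P·r − D₀)/(P + D₀) = ($3,697,684.36×0.111 − $169,000.00) / ($3,697,684.36 + $169,000.00) = 0.062442

6.24%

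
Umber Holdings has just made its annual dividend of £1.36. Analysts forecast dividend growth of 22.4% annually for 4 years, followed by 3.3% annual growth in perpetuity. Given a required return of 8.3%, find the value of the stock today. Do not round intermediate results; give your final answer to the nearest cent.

£53.30

D_1 = 1.66464
D_2 = 2.03752
D_3 = 2.49392
D_4 = 3.05256
Terminal value at year 4: TV = D_4×(1+g_2)/(r−g_2) = 3.15330/0.05 = 63.06594
P_0 = D_1/(1+r)^1 + D_2/(1+r)^2 + D_3/(1+r)^3 + D_4/(1+r)^4 + TV/(1+r)^4
    = 1.53706 + 1.73718 + 1.96335 + 2.21897 + 45.84385 = 53.30041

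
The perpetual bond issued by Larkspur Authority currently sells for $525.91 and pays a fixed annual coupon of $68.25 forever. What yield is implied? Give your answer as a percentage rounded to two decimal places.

12.98%

P = C/r ⇒ r = C/P = $68.25/$525.91 = 0.129775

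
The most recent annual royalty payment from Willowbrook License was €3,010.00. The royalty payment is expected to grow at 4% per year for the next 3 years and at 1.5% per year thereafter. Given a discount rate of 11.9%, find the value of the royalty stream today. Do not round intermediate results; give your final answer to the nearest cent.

€31397.47

D_1 = 3130.40000
D_2 = 3255.61600
D_3 = 3385.84064
Terminal value at year 3: TV = D_3×(1+g_2)/(r−g_2) = 3436.62825/0.104 = 33044.50240
P_0 = D_1/(1+r)^1 + D_2/(1+r)^2 + D_3/(1+r)^3 + TV/(1+r)^3
    = 2797.49777 + 2599.99792 + 2416.44132 + 23583.53791 = 31397.47493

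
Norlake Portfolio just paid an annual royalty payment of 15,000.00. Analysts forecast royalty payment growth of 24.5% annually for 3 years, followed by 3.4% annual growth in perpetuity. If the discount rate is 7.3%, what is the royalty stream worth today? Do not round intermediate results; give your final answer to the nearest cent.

D_1 = 18675.00000
D_2 = 23250.37500
D_3 = 28946.71687
Terminal value at year 3: TV = D_3×(1+g_2)/(r−g_2) = 29930.90525/0.039 = 767459.10894
P_0 = D_1/(1+r)^1 + D_2/(1+r)^2 + D_3/(1+r)^3 + TV/(1+r)^3
    = 17404.47344 + 20194.37971 + 23431.50302 + 621235.23395 = 682265.59013

682265.59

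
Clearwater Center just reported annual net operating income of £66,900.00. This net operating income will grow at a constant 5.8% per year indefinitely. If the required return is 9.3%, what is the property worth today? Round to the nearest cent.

£2022291.43

D₁ = D₀ × (1 + g) = £66,900.00 × 1.058 = £70,780.2000
Growing perpetuity: P = D₁ / (r − g) = £70,780.2000 / (0.093 − 0.058) = £2,022,291.43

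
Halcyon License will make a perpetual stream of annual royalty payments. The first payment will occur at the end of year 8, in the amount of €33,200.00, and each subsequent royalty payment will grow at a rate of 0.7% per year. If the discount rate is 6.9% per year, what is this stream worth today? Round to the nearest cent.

Value at end of year 7: C₁ / (r − g) = €33,200.00 / (0.069 − 0.007) = €535,483.8710
Discount to today: PV = €535,483.8710 / (1 + 0.069)^7 = €535,483.8710 / 1.595306 = €335,662.22

€335662.22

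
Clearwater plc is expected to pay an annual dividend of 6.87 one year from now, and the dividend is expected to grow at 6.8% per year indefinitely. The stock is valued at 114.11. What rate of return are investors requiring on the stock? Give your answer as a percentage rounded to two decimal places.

P = D₁/(r − g) ⇒ r = D₁/P + g = 6.8700/114.11 + 0.068 = 0.060205 + 0.068 = 0.128205

12.82%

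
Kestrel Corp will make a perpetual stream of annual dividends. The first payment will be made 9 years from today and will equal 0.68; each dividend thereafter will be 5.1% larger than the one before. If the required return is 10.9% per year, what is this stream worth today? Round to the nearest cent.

Value at end of year 8: C₁ / (r − g) = 0.68 / (0.109 − 0.051) = 11.7241
Discount to today: PV = 11.7241 / (1 + 0.109)^8 = 11.7241 / 2.287981 = 5.12

5.12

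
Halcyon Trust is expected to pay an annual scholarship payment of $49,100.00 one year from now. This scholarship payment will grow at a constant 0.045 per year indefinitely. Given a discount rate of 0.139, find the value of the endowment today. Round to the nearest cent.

Growing perpetuity: P = D₁ / (r − g) = $49,100.0000 / (0.139 − 0.045) = $522,340.43

$522340.43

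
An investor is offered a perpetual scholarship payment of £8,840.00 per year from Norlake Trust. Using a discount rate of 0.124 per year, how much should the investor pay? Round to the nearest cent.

Level perpetuity: PV = C / r = £8,840.00 / 0.124 = £71,290.32

£71290.32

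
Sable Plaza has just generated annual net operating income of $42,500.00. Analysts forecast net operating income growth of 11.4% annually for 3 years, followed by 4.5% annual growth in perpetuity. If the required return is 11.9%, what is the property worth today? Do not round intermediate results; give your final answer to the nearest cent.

D_1 = 47345.00000
D_2 = 52742.33000
D_3 = 58754.95562
Terminal value at year 3: TV = D_3×(1+g_2)/(r−g_2) = 61398.92862/0.074 = 829715.25166
P_0 = D_1/(1+r)^1 + D_2/(1+r)^2 + D_3/(1+r)^3 + TV/(1+r)^3
    = 42310.09830 + 42121.04514 + 41932.83671 + 592159.65359 = 718523.63375

$718523.63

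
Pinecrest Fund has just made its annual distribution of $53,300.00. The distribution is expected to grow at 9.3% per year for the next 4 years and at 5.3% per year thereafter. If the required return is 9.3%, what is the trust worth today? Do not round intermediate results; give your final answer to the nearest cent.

D_1 = 58256.90000
D_2 = 63674.79170
D_3 = 69596.54733
D_4 = 76069.02623
Terminal value at year 4: TV = D_4×(1+g_2)/(r−g_2) = 80100.68462/0.04 = 2002517.11549
P_0 = D_1/(1+r)^1 + D_2/(1+r)^2 + D_3/(1+r)^3 + D_4/(1+r)^4 + TV/(1+r)^4
    = 53300.00000 + 53300.00000 + 53300.00000 + 53300.00000 + 1403122.50000 = 1616322.50000

$1616322.50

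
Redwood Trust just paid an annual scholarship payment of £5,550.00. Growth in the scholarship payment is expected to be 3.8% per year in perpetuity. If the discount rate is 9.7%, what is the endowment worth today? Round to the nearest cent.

£97642.37

D₁ = D₀ × (1 + g) = £5,550.00 × 1.038 = £5,760.9000
Growing perpetuity: P = D₁ / (r − g) = £5,760.9000 / (0.097 − 0.038) = £97,642.37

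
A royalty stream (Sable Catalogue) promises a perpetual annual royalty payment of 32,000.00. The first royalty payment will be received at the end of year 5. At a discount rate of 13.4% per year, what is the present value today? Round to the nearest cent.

Value at end of year 4: C / r = 32,000.00 / 0.134 = 238,805.9701
Discount to today: PV = 238,805.9701 / (1 + 0.134)^4 = 238,805.9701 / 1.653683 = 144,408.57

144408.57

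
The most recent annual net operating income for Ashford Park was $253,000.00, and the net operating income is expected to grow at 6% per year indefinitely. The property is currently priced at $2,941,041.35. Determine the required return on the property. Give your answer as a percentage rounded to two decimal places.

D₁ = $253,000.00 × 1.06 = $268,180.0000
P = D₁/(r − g) ⇒ r = D₁/P + g = $268,180.0000/$2,941,041.35 + 0.06 = 0.091185 + 0.06 = 0.151185

15.12%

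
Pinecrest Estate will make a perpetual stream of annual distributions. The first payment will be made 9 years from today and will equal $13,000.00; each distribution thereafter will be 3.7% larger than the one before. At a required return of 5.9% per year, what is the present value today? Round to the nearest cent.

$373553.66

Value at end of year 8: C₁ / (r − g) = $13,000.00 / (0.059 − 0.037) = $590,909.0909
Discount to today: PV = $590,909.0909 / (1 + 0.059)^8 = $590,909.0909 / 1.581859 = $373,553.66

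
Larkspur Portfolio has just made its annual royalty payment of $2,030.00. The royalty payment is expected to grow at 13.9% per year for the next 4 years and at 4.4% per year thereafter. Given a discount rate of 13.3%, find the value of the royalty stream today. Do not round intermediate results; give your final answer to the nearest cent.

D_1 = 2312.17000
D_2 = 2633.56163
D_3 = 2999.62670
D_4 = 3416.57481
Terminal value at year 4: TV = D_4×(1+g_2)/(r−g_2) = 3566.90410/0.089 = 40077.57415
P_0 = D_1/(1+r)^1 + D_2/(1+r)^2 + D_3/(1+r)^3 + D_4/(1+r)^4 + TV/(1+r)^4
    = 2040.75022 + 2051.55737 + 2062.42175 + 2073.34367 + 24321.02011 = 32549.09312

$32549.09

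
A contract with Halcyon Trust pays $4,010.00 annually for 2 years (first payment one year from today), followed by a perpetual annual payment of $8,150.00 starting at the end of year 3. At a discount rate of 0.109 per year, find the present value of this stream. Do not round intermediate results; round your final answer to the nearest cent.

$67671.37

PV of 2-year annuity: $4,010.00 × [1 − (1+0.109)^−2] / 0.109 = 6876.34820
Perpetuity value at year 2: $8,150.00 / 0.109 = 74770.64220
PV of perpetuity: 74770.64220 / (1+0.109)^2 = 60795.02180
Total PV = 6876.34820 + 60795.02180 = 67671.37000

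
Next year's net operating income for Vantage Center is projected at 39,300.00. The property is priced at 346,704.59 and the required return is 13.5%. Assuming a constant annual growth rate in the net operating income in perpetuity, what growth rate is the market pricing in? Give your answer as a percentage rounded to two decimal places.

2.16%

P = D₁/(r−g) ⇒ g = r − D₁/P = 0.135 − 39,300.00/346,704.59 = 0.021647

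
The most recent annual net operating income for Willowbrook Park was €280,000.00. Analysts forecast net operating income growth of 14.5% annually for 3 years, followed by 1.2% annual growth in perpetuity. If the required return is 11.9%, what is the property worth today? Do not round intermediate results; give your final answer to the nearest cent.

€3716784.32

D_1 = 320600.00000
D_2 = 367087.00000
D_3 = 420314.61500
Terminal value at year 3: TV = D_3×(1+g_2)/(r−g_2) = 425358.39038/0.107 = 3975312.05963
P_0 = D_1/(1+r)^1 + D_2/(1+r)^2 + D_3/(1+r)^3 + TV/(1+r)^3
    = 286505.80876 + 293162.78019 + 299974.42655 + 2837141.30534 = 3716784.32084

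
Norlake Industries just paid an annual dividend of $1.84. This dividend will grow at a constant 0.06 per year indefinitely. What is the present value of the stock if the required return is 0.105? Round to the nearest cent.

D₁ = D₀ × (1 + g) = $1.84 × 1.06 = $1.9504
Growing perpetuity: P = D₁ / (r − g) = $1.9504 / (0.105 − 0.06) = $43.34

$43.34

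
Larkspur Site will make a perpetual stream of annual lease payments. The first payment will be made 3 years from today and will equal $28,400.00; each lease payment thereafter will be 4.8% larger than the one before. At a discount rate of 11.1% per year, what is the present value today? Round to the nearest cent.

$365215.90

Value at end of year 2: C₁ / (r − g) = $28,400.00 / (0.111 − 0.048) = $450,793.6508
Discount to today: PV = $450,793.6508 / (1 + 0.111)^2 = $450,793.6508 / 1.234321 = $365,215.90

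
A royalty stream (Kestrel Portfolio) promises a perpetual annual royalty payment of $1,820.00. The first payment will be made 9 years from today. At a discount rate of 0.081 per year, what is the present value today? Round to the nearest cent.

$12049.83

Value at end of year 8: C / r = $1,820.00 / 0.081 = $22,469.1358
Discount to today: PV = $22,469.1358 / (1 + 0.081)^8 = $22,469.1358 / 1.864685 = $12,049.83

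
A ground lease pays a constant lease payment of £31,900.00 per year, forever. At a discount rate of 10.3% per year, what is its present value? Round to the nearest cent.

Level perpetuity: PV = C / r = £31,900.00 / 0.103 = £309,708.74

£309708.74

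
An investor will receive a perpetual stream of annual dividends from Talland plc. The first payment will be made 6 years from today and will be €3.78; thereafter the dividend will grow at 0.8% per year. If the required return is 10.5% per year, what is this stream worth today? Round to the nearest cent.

€23.65

Value at end of year 5: C₁ / (r − g) = €3.78 / (0.105 − 0.008) = €38.9691
Discount to today: PV = €38.9691 / (1 + 0.105)^5 = €38.9691 / 1.647447 = €23.65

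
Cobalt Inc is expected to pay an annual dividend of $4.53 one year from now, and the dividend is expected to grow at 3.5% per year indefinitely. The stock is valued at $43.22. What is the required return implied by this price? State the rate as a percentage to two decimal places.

13.98%

P = D₁/(r − g) ⇒ r = D₁/P + g = $4.5300/$43.22 + 0.035 = 0.104813 + 0.035 = 0.139813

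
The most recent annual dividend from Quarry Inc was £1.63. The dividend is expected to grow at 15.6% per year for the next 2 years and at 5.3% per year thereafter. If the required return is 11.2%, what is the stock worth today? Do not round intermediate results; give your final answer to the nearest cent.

D_1 = 1.88428
D_2 = 2.17823
Terminal value at year 2: TV = D_2×(1+g_2)/(r−g_2) = 2.29367/0.059 = 38.87583
P_0 = D_1/(1+r)^1 + D_2/(1+r)^2 + TV/(1+r)^2
    = 1.69450 + 1.76154 + 31.43910 = 34.89514

£34.90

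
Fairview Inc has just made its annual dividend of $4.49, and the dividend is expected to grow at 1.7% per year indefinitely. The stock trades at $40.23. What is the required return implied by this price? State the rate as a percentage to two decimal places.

13.05%

D₁ = $4.49 × 1.017 = $4.5663
P = D₁/(r − g) ⇒ r = D₁/P + g = $4.5663/$40.23 + 0.017 = 0.113506 + 0.017 = 0.130506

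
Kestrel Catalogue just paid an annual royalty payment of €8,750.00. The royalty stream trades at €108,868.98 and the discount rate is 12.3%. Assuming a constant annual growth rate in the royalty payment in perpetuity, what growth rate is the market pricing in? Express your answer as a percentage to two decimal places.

3.95%

P = D₀(1+g)/(r−g) ⇒ P(r−g) = D₀(1+g) ⇒ g(P+D₀) = P·r − D₀
g = (P·r − D₀)/(P + D₀) = (€108,868.98×0.123 − €8,750.00) / (€108,868.98 + €8,750.00) = 0.039457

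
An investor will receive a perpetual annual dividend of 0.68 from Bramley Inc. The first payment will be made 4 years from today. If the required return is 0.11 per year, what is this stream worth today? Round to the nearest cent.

Value at end of year 3: C / r = 0.68 / 0.11 = 6.1818
Discount to today: PV = 6.1818 / (1 + 0.11)^3 = 6.1818 / 1.367631 = 4.52

4.52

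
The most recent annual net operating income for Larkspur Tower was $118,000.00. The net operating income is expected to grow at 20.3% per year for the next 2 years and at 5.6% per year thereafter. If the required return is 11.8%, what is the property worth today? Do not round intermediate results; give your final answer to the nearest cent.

$2590625.69

D_1 = 141954.00000
D_2 = 170770.66200
Terminal value at year 2: TV = D_2×(1+g_2)/(r−g_2) = 180333.81907/0.062 = 2908609.98503
P_0 = D_1/(1+r)^1 + D_2/(1+r)^2 + TV/(1+r)^2
    = 126971.37746 + 136624.83639 + 2327029.47142 = 2590625.68527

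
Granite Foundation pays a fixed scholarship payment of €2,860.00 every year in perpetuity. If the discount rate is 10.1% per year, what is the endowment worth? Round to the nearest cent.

€28316.83

Level perpetuity: PV = C / r = €2,860.00 / 0.101 = €28,316.83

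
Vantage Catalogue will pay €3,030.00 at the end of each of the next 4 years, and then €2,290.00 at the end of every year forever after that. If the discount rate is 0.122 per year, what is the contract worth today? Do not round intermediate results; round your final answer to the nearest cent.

PV of 4-year annuity: €3,030.00 × [1 − (1+0.122)^−4] / 0.122 = 9164.53659
Perpetuity value at year 4: €2,290.00 / 0.122 = 18770.49180
PV of perpetuity: 18770.49180 / (1+0.122)^4 = 11844.15887
Total PV = 9164.53659 + 11844.15887 = 21008.69546

€21008.70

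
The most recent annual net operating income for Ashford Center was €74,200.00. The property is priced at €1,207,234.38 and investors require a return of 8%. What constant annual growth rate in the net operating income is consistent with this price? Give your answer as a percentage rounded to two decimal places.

P = D₀(1+g)/(r−g) ⇒ P(r−g) = D₀(1+g) ⇒ g(P+D₀) = P·r − D₀
g = (P·r − D₀)/(P + D₀) = (€1,207,234.38×0.08 − €74,200.00) / (€1,207,234.38 + €74,200.00) = 0.017464

1.75%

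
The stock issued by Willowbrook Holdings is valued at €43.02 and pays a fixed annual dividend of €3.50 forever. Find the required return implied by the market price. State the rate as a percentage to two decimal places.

8.14%

P = C/r ⇒ r = C/P = €3.50/€43.02 = 0.081358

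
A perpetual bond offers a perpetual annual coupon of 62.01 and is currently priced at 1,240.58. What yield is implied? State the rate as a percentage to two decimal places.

P = C/r ⇒ r = C/P = 62.01/1,240.58 = 0.049985

5.00%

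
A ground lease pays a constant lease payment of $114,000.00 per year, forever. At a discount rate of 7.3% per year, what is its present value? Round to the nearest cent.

$1561643.84

Level perpetuity: PV = C / r = $114,000.00 / 0.073 = $1,561,643.84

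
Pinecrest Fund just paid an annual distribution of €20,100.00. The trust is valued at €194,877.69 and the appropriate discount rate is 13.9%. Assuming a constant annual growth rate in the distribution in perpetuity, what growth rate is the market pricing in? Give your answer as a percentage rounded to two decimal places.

3.25%

P = D₀(1+g)/(r−g) ⇒ P(r−g) = D₀(1+g) ⇒ g(P+D₀) = P·r − D₀
g = (P·r − D₀)/(P + D₀) = (€194,877.69×0.139 − €20,100.00) / (€194,877.69 + €20,100.00) = 0.032506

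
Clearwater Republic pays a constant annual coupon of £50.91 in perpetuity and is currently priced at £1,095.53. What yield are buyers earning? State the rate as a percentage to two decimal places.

P = C/r ⇒ r = C/P = £50.91/£1,095.53 = 0.046471

4.65%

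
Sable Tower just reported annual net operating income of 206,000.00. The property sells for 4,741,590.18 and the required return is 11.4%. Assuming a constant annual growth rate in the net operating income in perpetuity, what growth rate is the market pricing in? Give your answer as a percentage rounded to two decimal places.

P = D₀(1+g)/(r−g) ⇒ P(r−g) = D₀(1+g) ⇒ g(P+D₀) = P·r − D₀
g = (P·r − D₀)/(P + D₀) = (4,741,590.18×0.114 − 206,000.00) / (4,741,590.18 + 206,000.00) = 0.067617

6.76%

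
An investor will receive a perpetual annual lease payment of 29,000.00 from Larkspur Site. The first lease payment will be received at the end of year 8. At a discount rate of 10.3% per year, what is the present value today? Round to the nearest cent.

141752.98

Value at end of year 7: C / r = 29,000.00 / 0.103 = 281,553.3981
Discount to today: PV = 281,553.3981 / (1 + 0.103)^7 = 281,553.3981 / 1.986226 = 141,752.98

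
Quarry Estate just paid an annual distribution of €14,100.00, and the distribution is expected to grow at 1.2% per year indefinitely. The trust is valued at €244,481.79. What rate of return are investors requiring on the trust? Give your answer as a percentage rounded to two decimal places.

D₁ = €14,100.00 × 1.012 = €14,269.2000
P = D₁/(r − g) ⇒ r = D₁/P + g = €14,269.2000/€244,481.79 + 0.012 = 0.058365 + 0.012 = 0.070365

7.04%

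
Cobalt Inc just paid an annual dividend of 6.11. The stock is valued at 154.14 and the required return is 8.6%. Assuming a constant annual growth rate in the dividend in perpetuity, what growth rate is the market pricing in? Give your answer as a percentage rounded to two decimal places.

4.46%

P = D₀(1+g)/(r−g) ⇒ P(r−g) = D₀(1+g) ⇒ g(P+D₀) = P·r − D₀
g = (P·r − D₀)/(P + D₀) = (154.14×0.086 − 6.11) / (154.14 + 6.11) = 0.044593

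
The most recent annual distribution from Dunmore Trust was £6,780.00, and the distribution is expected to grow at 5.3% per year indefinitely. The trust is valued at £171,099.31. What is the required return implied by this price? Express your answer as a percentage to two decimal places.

D₁ = £6,780.00 × 1.053 = £7,139.3400
P = D₁/(r − g) ⇒ r = D₁/P + g = £7,139.3400/£171,099.31 + 0.053 = 0.041726 + 0.053 = 0.094726

9.47%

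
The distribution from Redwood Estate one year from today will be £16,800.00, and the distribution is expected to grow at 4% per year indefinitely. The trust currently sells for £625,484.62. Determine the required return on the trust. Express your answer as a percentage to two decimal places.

6.69%

P = D₁/(r − g) ⇒ r = D₁/P + g = £16,800.0000/£625,484.62 + 0.04 = 0.026859 + 0.04 = 0.066859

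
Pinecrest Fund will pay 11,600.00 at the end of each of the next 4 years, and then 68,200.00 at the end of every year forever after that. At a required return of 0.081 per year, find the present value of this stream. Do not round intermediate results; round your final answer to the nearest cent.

PV of 4-year annuity: 11,600.00 × [1 − (1+0.081)^−4] / 0.081 = 38335.30621
Perpetuity value at year 4: 68,200.00 / 0.081 = 841975.30864
PV of perpetuity: 841975.30864 / (1+0.081)^4 = 616590.14624
Total PV = 38335.30621 + 616590.14624 = 654925.45246

654925.45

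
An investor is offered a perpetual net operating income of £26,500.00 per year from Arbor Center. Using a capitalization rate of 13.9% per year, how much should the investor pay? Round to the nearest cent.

Level perpetuity: PV = C / r = £26,500.00 / 0.139 = £190,647.48

£190647.48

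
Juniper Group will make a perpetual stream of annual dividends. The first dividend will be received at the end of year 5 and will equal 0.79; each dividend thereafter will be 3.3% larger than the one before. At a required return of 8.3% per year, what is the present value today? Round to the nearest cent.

Value at end of year 4: C₁ / (r − g) = 0.79 / (0.083 − 0.033) = 15.8000
Discount to today: PV = 15.8000 / (1 + 0.083)^4 = 15.8000 / 1.375669 = 11.49

11.49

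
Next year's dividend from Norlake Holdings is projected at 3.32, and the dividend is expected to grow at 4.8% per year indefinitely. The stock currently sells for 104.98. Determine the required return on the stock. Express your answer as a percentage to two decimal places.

7.96%

P = D₁/(r − g) ⇒ r = D₁/P + g = 3.3200/104.98 + 0.048 = 0.031625 + 0.048 = 0.079625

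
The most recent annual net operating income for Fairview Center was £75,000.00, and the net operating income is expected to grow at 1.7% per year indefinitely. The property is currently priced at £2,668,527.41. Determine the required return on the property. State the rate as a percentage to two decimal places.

D₁ = £75,000.00 × 1.017 = £76,275.0000
P = D₁/(r − g) ⇒ r = D₁/P + g = £76,275.0000/£2,668,527.41 + 0.017 = 0.028583 + 0.017 = 0.045583

4.56%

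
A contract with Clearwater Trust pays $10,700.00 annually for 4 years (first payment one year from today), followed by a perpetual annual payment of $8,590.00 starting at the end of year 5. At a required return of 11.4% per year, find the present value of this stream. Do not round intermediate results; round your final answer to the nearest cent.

$81841.52

PV of 4-year annuity: $10,700.00 × [1 − (1+0.114)^−4] / 0.114 = 32914.63767
Perpetuity value at year 4: $8,590.00 / 0.114 = 75350.87719
PV of perpetuity: 75350.87719 / (1+0.114)^4 = 48926.88303
Total PV = 32914.63767 + 48926.88303 = 81841.52070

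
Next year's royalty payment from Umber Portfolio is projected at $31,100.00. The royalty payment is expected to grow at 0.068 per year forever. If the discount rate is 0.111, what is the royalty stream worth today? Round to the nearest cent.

Growing perpetuity: P = D₁ / (r − g) = $31,100.0000 / (0.111 − 0.068) = $723,255.81

$723255.81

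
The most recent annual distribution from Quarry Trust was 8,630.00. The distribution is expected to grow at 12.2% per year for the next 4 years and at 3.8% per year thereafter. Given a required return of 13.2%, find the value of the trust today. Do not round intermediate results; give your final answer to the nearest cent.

D_1 = 9682.86000
D_2 = 10864.16892
D_3 = 12189.59753
D_4 = 13676.72843
Terminal value at year 4: TV = D_4×(1+g_2)/(r−g_2) = 14196.44411/0.094 = 151026.00114
P_0 = D_1/(1+r)^1 + D_2/(1+r)^2 + D_3/(1+r)^3 + D_4/(1+r)^4 + TV/(1+r)^4
    = 8553.76325 + 8478.19997 + 8403.30421 + 8329.07008 + 91974.19935 = 125738.53686

125738.54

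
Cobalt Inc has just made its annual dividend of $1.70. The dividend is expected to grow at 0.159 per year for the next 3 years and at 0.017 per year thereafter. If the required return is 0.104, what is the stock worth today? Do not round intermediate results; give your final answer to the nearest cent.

D_1 = 1.97030
D_2 = 2.28358
D_3 = 2.64667
Terminal value at year 3: TV = D_3×(1+g_2)/(r−g_2) = 2.69166/0.087 = 30.93862
P_0 = D_1/(1+r)^1 + D_2/(1+r)^2 + D_3/(1+r)^3 + TV/(1+r)^3
    = 1.78469 + 1.87360 + 1.96694 + 22.99290 = 28.61814

$28.62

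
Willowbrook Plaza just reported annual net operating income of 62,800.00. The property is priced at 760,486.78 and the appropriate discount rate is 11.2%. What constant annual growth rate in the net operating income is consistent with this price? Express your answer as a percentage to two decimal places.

P = D₀(1+g)/(r−g) ⇒ P(r−g) = D₀(1+g) ⇒ g(P+D₀) = P·r − D₀
g = (P·r − D₀)/(P + D₀) = (760,486.78×0.112 − 62,800.00) / (760,486.78 + 62,800.00) = 0.027177

2.72%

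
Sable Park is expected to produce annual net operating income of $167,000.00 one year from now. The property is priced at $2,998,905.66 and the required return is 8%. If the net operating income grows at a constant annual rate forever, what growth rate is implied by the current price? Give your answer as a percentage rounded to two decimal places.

P = D₁/(r−g) ⇒ g = r − D₁/P = 0.08 − $167,000.00/$2,998,905.66 = 0.024313

2.43%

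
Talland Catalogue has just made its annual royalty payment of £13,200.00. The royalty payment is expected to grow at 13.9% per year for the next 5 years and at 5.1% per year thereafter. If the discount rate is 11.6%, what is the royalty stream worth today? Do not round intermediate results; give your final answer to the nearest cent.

£306547.43

D_1 = 15034.80000
D_2 = 17124.63720
D_3 = 19504.96177
D_4 = 22216.15146
D_5 = 25304.19651
Terminal value at year 5: TV = D_5×(1+g_2)/(r−g_2) = 26594.71053/0.065 = 409149.39279
P_0 = D_1/(1+r)^1 + D_2/(1+r)^2 + D_3/(1+r)^3 + D_4/(1+r)^4 + D_5/(1+r)^5 + TV/(1+r)^5
    = 13472.04301 + 13749.69264 + 14033.06444 + 14322.27635 + 14617.44871 + 236352.90142 = 306547.42657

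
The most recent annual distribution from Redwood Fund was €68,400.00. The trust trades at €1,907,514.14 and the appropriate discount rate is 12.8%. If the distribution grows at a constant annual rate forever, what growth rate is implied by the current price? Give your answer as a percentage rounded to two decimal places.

8.90%

P = D₀(1+g)/(r−g) ⇒ P(r−g) = D₀(1+g) ⇒ g(P+D₀) = P·r − D₀
g = (P·r − D₀)/(P + D₀) = (€1,907,514.14×0.128 − €68,400.00) / (€1,907,514.14 + €68,400.00) = 0.088952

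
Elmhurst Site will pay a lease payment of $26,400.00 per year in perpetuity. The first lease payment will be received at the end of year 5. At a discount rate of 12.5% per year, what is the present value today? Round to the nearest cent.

$131851.12

Value at end of year 4: C / r = $26,400.00 / 0.125 = $211,200.0000
Discount to today: PV = $211,200.0000 / (1 + 0.125)^4 = $211,200.0000 / 1.601807 = $131,851.12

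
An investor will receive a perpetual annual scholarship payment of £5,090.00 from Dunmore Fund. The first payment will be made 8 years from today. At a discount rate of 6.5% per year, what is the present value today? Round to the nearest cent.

£50391.49

Value at end of year 7: C / r = £5,090.00 / 0.065 = £78,307.6923
Discount to today: PV = £78,307.6923 / (1 + 0.065)^7 = £78,307.6923 / 1.553987 = £50,391.49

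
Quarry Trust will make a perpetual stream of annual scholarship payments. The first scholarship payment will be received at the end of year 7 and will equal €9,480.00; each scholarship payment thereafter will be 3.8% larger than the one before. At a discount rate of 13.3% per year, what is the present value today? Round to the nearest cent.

€47174.28

Value at end of year 6: C₁ / (r − g) = €9,480.00 / (0.133 − 0.038) = €99,789.4737
Discount to today: PV = €99,789.4737 / (1 + 0.133)^6 = €99,789.4737 / 2.115336 = €47,174.28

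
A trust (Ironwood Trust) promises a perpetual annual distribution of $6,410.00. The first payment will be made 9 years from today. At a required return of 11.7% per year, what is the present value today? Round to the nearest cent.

$22607.20

Value at end of year 8: C / r = $6,410.00 / 0.117 = $54,786.3248
Discount to today: PV = $54,786.3248 / (1 + 0.117)^8 = $54,786.3248 / 2.423402 = $22,607.20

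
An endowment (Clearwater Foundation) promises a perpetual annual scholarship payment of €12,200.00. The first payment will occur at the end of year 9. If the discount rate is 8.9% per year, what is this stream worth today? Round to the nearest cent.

€69302.16

Value at end of year 8: C / r = €12,200.00 / 0.089 = €137,078.6517
Discount to today: PV = €137,078.6517 / (1 + 0.089)^8 = €137,078.6517 / 1.977985 = €69,302.16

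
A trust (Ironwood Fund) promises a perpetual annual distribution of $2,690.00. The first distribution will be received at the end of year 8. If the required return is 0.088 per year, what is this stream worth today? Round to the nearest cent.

Value at end of year 7: C / r = $2,690.00 / 0.088 = $30,568.1818
Discount to today: PV = $30,568.1818 / (1 + 0.088)^7 = $30,568.1818 / 1.804689 = $16,938.20

$16938.20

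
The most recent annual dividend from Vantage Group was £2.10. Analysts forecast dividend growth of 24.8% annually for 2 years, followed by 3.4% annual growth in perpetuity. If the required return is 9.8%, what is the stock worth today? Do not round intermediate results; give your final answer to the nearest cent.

£48.93

D_1 = 2.62080
D_2 = 3.27076
Terminal value at year 2: TV = D_2×(1+g_2)/(r−g_2) = 3.38196/0.064 = 52.84319
P_0 = D_1/(1+r)^1 + D_2/(1+r)^2 + TV/(1+r)^2
    = 2.38689 + 2.71296 + 43.83130 = 48.93115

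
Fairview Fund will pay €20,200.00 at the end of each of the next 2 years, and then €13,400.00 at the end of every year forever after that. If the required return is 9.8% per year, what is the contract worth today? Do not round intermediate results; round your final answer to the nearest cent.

€148568.10

PV of 2-year annuity: €20,200.00 × [1 − (1+0.098)^−2] / 0.098 = 35152.17269
Perpetuity value at year 2: €13,400.00 / 0.098 = 136734.69388
PV of perpetuity: 136734.69388 / (1+0.098)^2 = 113415.92586
Total PV = 35152.17269 + 113415.92586 = 148568.09854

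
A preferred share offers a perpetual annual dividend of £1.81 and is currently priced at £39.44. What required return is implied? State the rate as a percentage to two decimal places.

4.59%

P = C/r ⇒ r = C/P = £1.81/£39.44 = 0.045892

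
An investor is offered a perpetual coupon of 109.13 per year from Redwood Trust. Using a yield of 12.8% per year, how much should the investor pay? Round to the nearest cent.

852.58

Level perpetuity: PV = C / r = 109.13 / 0.128 = 852.58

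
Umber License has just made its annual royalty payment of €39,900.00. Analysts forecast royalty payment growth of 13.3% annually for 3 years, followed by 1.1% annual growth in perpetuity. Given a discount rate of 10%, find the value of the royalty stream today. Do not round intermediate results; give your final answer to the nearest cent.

€622300.93

D_1 = 45206.70000
D_2 = 51219.19110
D_3 = 58031.34352
Terminal value at year 3: TV = D_3×(1+g_2)/(r−g_2) = 58669.68829/0.089 = 659209.98084
P_0 = D_1/(1+r)^1 + D_2/(1+r)^2 + D_3/(1+r)^3 + TV/(1+r)^3
    = 41097.00000 + 42329.91000 + 43599.80730 + 495274.21551 = 622300.93281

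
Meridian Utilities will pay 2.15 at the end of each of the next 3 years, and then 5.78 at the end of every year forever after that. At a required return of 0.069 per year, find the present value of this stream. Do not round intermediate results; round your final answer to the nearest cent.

74.22

PV of 3-year annuity: 2.15 × [1 − (1+0.069)^−3] / 0.069 = 5.65260
Perpetuity value at year 3: 5.78 / 0.069 = 83.76812
PV of perpetuity: 83.76812 / (1+0.069)^3 = 68.57181
Total PV = 5.65260 + 68.57181 = 74.22442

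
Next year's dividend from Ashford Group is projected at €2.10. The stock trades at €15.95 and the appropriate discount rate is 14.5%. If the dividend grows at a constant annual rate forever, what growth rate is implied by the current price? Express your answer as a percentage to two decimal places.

P = D₁/(r−g) ⇒ g = r − D₁/P = 0.145 − €2.10/€15.95 = 0.013339

1.33%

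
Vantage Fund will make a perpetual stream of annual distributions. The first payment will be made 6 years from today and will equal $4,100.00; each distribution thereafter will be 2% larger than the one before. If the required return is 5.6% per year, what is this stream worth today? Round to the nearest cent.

$86728.49

Value at end of year 5: C₁ / (r − g) = $4,100.00 / (0.056 − 0.02) = $113,888.8889
Discount to today: PV = $113,888.8889 / (1 + 0.056)^5 = $113,888.8889 / 1.313166 = $86,728.49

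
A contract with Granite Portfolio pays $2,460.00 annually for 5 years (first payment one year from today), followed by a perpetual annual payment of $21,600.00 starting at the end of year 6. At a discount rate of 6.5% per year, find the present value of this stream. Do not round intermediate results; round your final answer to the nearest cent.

PV of 5-year annuity: $2,460.00 × [1 − (1+0.065)^−5] / 0.065 = 10222.97142
Perpetuity value at year 5: $21,600.00 / 0.065 = 332307.69231
PV of perpetuity: 332307.69231 / (1+0.065)^5 = 242545.01644
Total PV = 10222.97142 + 242545.01644 = 252767.98786

$252767.99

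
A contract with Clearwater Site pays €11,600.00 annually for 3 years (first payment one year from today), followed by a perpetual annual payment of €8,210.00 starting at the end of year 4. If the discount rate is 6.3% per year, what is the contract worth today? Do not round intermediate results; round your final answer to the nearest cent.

PV of 3-year annuity: €11,600.00 × [1 − (1+0.063)^−3] / 0.063 = 30835.63510
Perpetuity value at year 3: €8,210.00 / 0.063 = 130317.46032
PV of perpetuity: 130317.46032 / (1+0.063)^3 = 108493.27375
Total PV = 30835.63510 + 108493.27375 = 139328.90885

€139328.91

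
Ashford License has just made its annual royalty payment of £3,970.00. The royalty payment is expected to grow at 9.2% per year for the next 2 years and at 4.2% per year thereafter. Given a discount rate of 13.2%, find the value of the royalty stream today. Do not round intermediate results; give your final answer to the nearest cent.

£50296.95

D_1 = 4335.24000
D_2 = 4734.08208
Terminal value at year 2: TV = D_2×(1+g_2)/(r−g_2) = 4932.91353/0.09 = 54810.15030
P_0 = D_1/(1+r)^1 + D_2/(1+r)^2 + TV/(1+r)^2
    = 3829.71731 + 3694.39161 + 42772.84513 = 50296.95406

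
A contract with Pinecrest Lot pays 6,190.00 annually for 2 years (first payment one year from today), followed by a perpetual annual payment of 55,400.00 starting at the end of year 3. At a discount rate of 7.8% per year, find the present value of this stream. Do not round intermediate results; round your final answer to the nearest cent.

PV of 2-year annuity: 6,190.00 × [1 − (1+0.078)^−2] / 0.078 = 11068.75234
Perpetuity value at year 2: 55,400.00 / 0.078 = 710256.41026
PV of perpetuity: 710256.41026 / (1+0.078)^2 = 611191.97085
Total PV = 11068.75234 + 611191.97085 = 622260.72320

622260.72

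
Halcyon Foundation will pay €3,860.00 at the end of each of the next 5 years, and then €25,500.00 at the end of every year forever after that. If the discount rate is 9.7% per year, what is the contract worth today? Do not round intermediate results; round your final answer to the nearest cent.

€180221.39

PV of 5-year annuity: €3,860.00 × [1 − (1+0.097)^−5] / 0.097 = 14745.27355
Perpetuity value at year 5: €25,500.00 / 0.097 = 262886.59794
PV of perpetuity: 262886.59794 / (1+0.097)^5 = 165476.11202
Total PV = 14745.27355 + 165476.11202 = 180221.38558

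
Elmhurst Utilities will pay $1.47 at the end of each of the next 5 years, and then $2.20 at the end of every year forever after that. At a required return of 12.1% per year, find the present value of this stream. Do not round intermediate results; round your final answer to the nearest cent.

$15.56

PV of 5-year annuity: $1.47 × [1 − (1+0.121)^−5] / 0.121 = 5.28592
Perpetuity value at year 5: $2.20 / 0.121 = 18.18182
PV of perpetuity: 18.18182 / (1+0.121)^5 = 10.27092
Total PV = 5.28592 + 10.27092 = 15.55684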